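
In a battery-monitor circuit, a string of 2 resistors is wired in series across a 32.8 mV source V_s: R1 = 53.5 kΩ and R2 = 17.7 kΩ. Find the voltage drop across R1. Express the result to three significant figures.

Total series resistance ΣR = 53.5 + 17.7 = 71.20 kΩ.
V = V_s · R/ΣR = 32.8 × 0.7514 = 24.65 mV.

V ≈ 24.6 mV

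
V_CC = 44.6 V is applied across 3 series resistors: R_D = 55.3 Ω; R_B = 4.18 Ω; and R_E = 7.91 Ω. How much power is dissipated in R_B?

ΣR = 67.39 Ω → I = 44.6/67.39 = 0.6618 A.
P = I²R = 0.4380 × 4.18 = 1.831 W.

P ≈ 1.83 W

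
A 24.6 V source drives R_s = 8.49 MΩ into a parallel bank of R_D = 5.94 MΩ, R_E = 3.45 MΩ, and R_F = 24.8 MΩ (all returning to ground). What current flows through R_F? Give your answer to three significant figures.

Combine the parallel branches: R_p = (1/5.94 + 1/3.45 + 1/24.8)⁻¹ = 2.006 MΩ.
Node voltage V_A = V_s · R_p/(R_s + R_p) = 24.6 × 0.1911 = 4.701 V.
I(R_F) = V_A / R_F = 4.701/24.8 = 0.1896 µA.
(Equivalently: I_total = 2.344 µA, then current-divider fraction G_k/ΣG = 0.08088.)

I ≈ 0.190 µA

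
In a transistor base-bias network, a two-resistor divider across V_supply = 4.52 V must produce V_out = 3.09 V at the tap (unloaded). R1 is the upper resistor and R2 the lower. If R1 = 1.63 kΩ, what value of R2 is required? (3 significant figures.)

R2 ≈ 3.52 kΩ

Required fraction k = V_out/V_supply = 0.6836.
Rearranging, R2 = R1·k/(1−k) = 1.63 × 2.161 = 3.522 kΩ.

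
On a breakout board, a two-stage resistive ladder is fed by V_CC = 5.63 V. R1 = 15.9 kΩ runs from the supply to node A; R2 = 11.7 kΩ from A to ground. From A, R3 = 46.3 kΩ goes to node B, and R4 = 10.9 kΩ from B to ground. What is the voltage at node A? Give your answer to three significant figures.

The second stage (R3 + R4 = 57.20 kΩ) loads node A in parallel with R2.
Effective lower resistance at A: R2 ‖ 57.20 = 9.713 kΩ.
So V_A = 5.63 × 0.3792 = 2.135 V.

V_A ≈ 2.14 V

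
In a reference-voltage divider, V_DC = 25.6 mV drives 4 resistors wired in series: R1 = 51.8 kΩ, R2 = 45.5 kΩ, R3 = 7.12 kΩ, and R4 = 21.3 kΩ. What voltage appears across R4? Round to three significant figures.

ΣR = 51.8 + 45.5 + 7.12 + 21.3 = 125.7 kΩ.
V = V_DC · R/ΣR = 25.6 × 0.1694 = 4.337 mV.

V ≈ 4.34 mV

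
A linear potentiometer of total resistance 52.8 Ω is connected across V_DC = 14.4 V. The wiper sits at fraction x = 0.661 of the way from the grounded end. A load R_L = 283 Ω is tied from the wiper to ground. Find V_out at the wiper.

V_out ≈ 9.14 V

Split the track: R_lower = x·R_p = 34.90 Ω, R_upper = (1−x)·R_p = 17.90 Ω.
(x·R_p) ‖ R_L = 31.07 Ω.
Then V_out = V_DC · 31.07/(17.90 + 31.07) = 9.136 V.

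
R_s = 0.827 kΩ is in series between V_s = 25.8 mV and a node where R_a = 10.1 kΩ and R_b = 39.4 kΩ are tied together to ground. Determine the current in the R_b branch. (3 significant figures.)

I ≈ 0.594 µA

Equivalent of the parallel group: R_p = 8.039 kΩ.
V_A = 25.8 × 8.039/8.866 = 23.39 mV.
Branch current I = V_A/R_b = 23.39/39.4 = 0.5937 µA.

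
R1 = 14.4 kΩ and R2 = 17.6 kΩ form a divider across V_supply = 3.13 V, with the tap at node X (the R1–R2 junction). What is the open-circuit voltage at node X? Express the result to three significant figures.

V_th is the unloaded tap voltage: V_supply · R2/(R1+R2) = 3.13 × 0.5500 = 1.722 V.

V_th ≈ 1.72 V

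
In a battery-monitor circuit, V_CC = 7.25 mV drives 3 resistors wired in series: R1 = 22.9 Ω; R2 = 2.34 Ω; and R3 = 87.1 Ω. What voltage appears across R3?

Series total: ΣR = 22.9 + 2.34 + 87.1 = 112.3 Ω.
V = V_CC · R/ΣR = 7.25 × 0.7753 = 5.621 mV.

V ≈ 5.62 mV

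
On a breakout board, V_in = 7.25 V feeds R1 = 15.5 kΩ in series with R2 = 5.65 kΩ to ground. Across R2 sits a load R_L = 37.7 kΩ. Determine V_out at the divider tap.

V_out ≈ 1.75 V

The load sits in parallel with R2, giving an effective lower resistance R2' = R2·R_L/(R2+R_L) = 4.914 kΩ.
Voltage divider with the loaded lower leg: V_out = 7.25 × 4.914/(15.5 + 4.914) = 7.25 × 0.2407 = 1.745 V.
(Unloaded it would be 1.94 V; the load pulls it down.)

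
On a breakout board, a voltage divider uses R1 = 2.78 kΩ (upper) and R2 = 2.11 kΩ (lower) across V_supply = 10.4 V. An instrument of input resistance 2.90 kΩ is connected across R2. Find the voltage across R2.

The load sits in parallel with R2, giving an effective lower resistance R2' = R2·R_L/(R2+R_L) = 1.221 kΩ.
Voltage divider with the loaded lower leg: V_out = 10.4 × 1.221/(2.78 + 1.221) = 10.4 × 0.3052 = 3.174 V.
(Unloaded it would be 4.49 V; the load pulls it down.)

V_out ≈ 3.17 V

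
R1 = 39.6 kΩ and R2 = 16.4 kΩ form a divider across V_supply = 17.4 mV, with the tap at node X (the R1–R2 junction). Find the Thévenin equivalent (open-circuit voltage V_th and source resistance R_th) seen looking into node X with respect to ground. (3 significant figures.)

V_th ≈ 5.10 mV, R_th ≈ 11.6 kΩ

Open-circuit (no load on X): V_th = V_supply · R2/(R1 + R2) = 17.4 × 16.4/(39.60 + 16.4) = 5.096 mV.
Zeroing V_supply shorts the top of R1 to ground, so R_th = R1 ‖ R2 = 11.60 kΩ.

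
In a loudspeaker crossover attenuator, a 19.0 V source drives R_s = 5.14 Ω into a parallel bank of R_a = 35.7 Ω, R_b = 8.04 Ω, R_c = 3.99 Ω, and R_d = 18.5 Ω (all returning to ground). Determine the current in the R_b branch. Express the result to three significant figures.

Combine the parallel branches: R_p = (1/35.7 + 1/8.04 + 1/3.99 + 1/18.5)⁻¹ = 2.188 Ω.
V_A = 19.0 × 2.188/7.328 = 5.673 V.
I(R_b) = V_A / R_b = 5.673/8.04 = 0.7056 A.
(Equivalently: I_total = 2.593 A, then current-divider fraction G_k/ΣG = 0.2721.)

I ≈ 0.706 A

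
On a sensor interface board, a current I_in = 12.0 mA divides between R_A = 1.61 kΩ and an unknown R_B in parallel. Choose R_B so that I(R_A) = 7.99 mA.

R_B ≈ 3.21 kΩ

Two-branch current divider: I_A = I_in · R_B/(R_A + R_B).
With f = 0.6658, R_B = R_A · f/(1−f) = 1.61 × 1.993 = 3.208 kΩ.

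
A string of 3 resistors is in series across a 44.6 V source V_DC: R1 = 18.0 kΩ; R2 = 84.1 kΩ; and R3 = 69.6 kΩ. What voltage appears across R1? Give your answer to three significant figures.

V ≈ 4.68 V

ΣR = 18.0 + 84.1 + 69.6 = 171.7 kΩ.
By the voltage-divider rule, V = 44.6 × 18.00/171.7 = 4.676 V.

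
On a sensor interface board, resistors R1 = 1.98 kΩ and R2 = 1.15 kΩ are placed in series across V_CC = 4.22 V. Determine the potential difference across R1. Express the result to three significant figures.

ΣR = 1.98 + 1.15 = 3.130 kΩ.
V = V_CC · R/ΣR = 4.22 × 0.6326 = 2.670 V.

V ≈ 2.67 V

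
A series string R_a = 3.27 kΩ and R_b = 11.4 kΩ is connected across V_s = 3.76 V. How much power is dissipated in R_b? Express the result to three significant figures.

P ≈ 0.749 mW

Series current I = V_s/ΣR = 3.76/14.67 = 0.2563 mA.
P = I²R = 0.06569 × 11.4 = 0.7489 mW.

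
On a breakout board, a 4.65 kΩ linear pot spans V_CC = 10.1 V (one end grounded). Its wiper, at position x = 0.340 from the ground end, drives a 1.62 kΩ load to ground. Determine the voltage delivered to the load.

V_out ≈ 2.09 V

Split the track: R_lower = x·R_p = 1.581 kΩ, R_upper = (1−x)·R_p = 3.069 kΩ.
Lower segment in parallel with the load: 1.581 ‖ 1.62 = 0.8001 kΩ.
V_out = 10.1 × 0.8001/(3.069 + 0.8001) = 2.089 V.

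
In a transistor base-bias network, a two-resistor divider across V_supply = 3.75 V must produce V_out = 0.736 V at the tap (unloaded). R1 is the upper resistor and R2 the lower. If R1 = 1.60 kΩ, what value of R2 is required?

Required fraction k = V_out/V_supply = 0.1963.
R2 = R1 · 0.1963/(1 − 0.1963) = 0.3907 kΩ.

R2 ≈ 0.391 kΩ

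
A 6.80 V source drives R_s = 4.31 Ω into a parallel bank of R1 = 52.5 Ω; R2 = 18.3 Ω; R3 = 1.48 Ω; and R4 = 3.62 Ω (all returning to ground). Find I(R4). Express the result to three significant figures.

Parallel bank: R_p = 1/(1/52.5 + 1/18.3 + 1/1.48 + 1/3.62) = 0.9750 Ω.
V_A = 6.80 × 0.9750/5.285 = 1.255 V.
Branch current I = V_A/R4 = 1.255/3.62 = 0.3466 A.
(Check via current divider: I_total = 1.287 A; share G_k/ΣG = 0.2693 → same result.)

I ≈ 0.347 A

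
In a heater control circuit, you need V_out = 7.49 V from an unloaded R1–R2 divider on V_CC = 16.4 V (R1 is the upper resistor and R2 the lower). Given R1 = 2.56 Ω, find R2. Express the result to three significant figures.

The divider ratio is R2/(R1+R2) = 7.49/16.4 = 0.4567.
R2 = R1 · 0.4567/(1 − 0.4567) = 2.152 Ω.

R2 ≈ 2.15 Ω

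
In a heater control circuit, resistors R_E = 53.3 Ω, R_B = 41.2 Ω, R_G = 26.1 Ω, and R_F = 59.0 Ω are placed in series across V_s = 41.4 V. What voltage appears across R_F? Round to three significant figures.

Series total: ΣR = 53.3 + 41.2 + 26.1 + 59.0 = 179.6 Ω.
By the voltage-divider rule, V = 41.4 × 59.00/179.6 = 13.60 V.

V ≈ 13.6 V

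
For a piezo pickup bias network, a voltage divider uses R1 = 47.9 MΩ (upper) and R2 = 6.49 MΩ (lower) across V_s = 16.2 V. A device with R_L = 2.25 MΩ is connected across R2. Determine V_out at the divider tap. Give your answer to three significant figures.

V_out ≈ 0.546 V

R2 ‖ R_L = (6.49 × 2.25)/(6.49 + 2.25) = 1.671 MΩ.
Then V_out = V_s · R2'/(R1 + R2') = 16.2 × 1.671/49.57 = 0.5460 V.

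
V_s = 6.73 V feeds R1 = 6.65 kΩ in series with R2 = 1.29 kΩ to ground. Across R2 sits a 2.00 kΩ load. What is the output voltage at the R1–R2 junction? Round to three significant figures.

V_out ≈ 0.710 V

The load sits in parallel with R2, giving an effective lower resistance R2' = R2·R_L/(R2+R_L) = 0.7842 kΩ.
Voltage divider with the loaded lower leg: V_out = 6.73 × 0.7842/(6.65 + 0.7842) = 6.73 × 0.1055 = 0.7099 V.
(Unloaded it would be 1.09 V; the load pulls it down.)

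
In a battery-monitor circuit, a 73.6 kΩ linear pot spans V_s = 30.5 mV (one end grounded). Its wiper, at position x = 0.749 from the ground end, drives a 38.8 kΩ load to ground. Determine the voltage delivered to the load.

V_out ≈ 16.8 mV

Split the track: R_lower = x·R_p = 55.13 kΩ, R_upper = (1−x)·R_p = 18.47 kΩ.
R_L loads the lower segment: effective lower R = 22.77 kΩ.
V_out = 30.5 × 22.77/(18.47 + 22.77) = 16.84 mV.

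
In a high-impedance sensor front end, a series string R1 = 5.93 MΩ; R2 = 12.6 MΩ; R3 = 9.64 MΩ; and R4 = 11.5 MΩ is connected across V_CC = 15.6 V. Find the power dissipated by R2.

ΣR = 39.67 MΩ → I = 15.6/39.67 = 0.3932 µA.
P(R2) = I²·R2 = (0.3932)² × 12.6 = 1.948 µW.

P ≈ 1.95 µW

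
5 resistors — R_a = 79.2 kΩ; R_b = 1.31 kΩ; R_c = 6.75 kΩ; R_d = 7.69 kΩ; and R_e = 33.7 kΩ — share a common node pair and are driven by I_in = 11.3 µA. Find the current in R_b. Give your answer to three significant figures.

I ≈ 7.96 µA

ΣG = 1/79.2 + 1/1.31 + 1/6.75 + 1/7.69 + 1/33.7 = 1.084.
R_b takes the fraction G_k/ΣG = 0.7634/1.084 = 0.7043, so I = 11.3 × 0.7043 = 7.959 µA.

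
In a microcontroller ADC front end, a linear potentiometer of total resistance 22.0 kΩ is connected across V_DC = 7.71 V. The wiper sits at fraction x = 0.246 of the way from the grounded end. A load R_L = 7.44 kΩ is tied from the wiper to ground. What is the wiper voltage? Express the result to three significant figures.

The pot divides into 16.59 kΩ above the wiper and 5.412 kΩ below.
R_L loads the lower segment: effective lower R = 3.133 kΩ.
Loaded-divider output: V_out = 7.71 × 0.1589 = 1.225 V.

V_out ≈ 1.22 V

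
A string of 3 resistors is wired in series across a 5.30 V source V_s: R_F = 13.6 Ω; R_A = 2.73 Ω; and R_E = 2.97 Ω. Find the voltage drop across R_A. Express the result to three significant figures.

ΣR = 13.6 + 2.73 + 2.97 = 19.30 Ω.
By the voltage-divider rule, V = 5.30 × 2.730/19.30 = 0.7497 V.

V ≈ 0.750 V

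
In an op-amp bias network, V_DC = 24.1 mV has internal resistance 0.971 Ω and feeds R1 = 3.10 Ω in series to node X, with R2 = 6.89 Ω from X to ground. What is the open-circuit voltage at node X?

R1' = 0.971 + 3.10 = 4.071 Ω (source resistance + R1).
V_th is the unloaded tap voltage: V_DC · R2/(R1'+R2) = 24.1 × 0.6286 = 15.15 mV.

V_th ≈ 15.1 mV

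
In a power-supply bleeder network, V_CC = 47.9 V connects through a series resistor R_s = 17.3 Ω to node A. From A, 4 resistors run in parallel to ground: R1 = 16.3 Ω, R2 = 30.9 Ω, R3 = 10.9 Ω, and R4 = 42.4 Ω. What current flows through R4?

Equivalent of the parallel group: R_p = 4.784 Ω.
V_A by voltage divider: V_A = 47.9 × 4.784/(17.3 + 4.784) = 10.38 V.
I(R4) = V_A / R4 = 10.38/42.4 = 0.2447 A.
(Check via current divider: I_total = 2.169 A; share G_k/ΣG = 0.1128 → same result.)

I ≈ 0.245 A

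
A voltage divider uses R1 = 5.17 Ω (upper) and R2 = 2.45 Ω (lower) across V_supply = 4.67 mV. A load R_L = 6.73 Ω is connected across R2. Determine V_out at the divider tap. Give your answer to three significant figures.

The load sits in parallel with R2, giving an effective lower resistance R2' = R2·R_L/(R2+R_L) = 1.796 Ω.
Then V_out = V_supply · R2'/(R1 + R2') = 4.67 × 1.796/6.966 = 1.204 mV.
(Unloaded it would be 1.50 mV; the load pulls it down.)

V_out ≈ 1.20 mV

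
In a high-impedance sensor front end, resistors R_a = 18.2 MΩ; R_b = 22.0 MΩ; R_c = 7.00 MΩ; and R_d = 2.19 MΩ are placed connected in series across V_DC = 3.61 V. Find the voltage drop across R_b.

Total series resistance ΣR = 18.2 + 22.0 + 7.00 + 2.19 = 49.39 MΩ.
Voltage divider: V = V_DC · (22.00 / 49.39) = 3.61 × 0.4454 = 1.608 V.

V ≈ 1.61 V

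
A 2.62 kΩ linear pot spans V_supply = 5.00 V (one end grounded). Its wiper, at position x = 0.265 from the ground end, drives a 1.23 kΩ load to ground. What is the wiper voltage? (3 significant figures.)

V_out ≈ 0.936 V

The pot divides into 1.926 kΩ above the wiper and 0.6943 kΩ below.
R_L loads the lower segment: effective lower R = 0.4438 kΩ.
V_out = 5.00 × 0.4438/(1.926 + 0.4438) = 0.9365 V.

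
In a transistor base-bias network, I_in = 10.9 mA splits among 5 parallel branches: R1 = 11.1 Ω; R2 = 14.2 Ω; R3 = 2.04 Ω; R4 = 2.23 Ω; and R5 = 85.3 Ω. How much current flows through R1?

Conductances: ΣG = 1/11.1 + 1/14.2 + 1/2.04 + 1/2.23 + 1/85.3 = 1.111 (1/Ω).
Current divider: I(R1) = I_in · G_k/ΣG = 10.9 × (0.09009/1.111) = 10.9 × 0.08110 = 0.8840 mA.

I ≈ 0.884 mA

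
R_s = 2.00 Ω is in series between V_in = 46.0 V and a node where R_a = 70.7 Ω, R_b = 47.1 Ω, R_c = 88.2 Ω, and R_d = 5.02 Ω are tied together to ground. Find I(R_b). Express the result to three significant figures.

Parallel bank: R_p = 1/(1/70.7 + 1/47.1 + 1/88.2 + 1/5.02) = 4.066 Ω.
V_A = 46.0 × 4.066/6.066 = 30.83 V.
I(R_b) = V_A / R_b = 30.83/47.1 = 0.6547 A.
(Check via current divider: I_total = 7.583 A; share G_k/ΣG = 0.08634 → same result.)

I ≈ 0.655 A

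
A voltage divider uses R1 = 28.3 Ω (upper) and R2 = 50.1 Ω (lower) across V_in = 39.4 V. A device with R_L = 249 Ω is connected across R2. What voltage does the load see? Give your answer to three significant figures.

R2 ‖ R_L = (50.1 × 249)/(50.1 + 249) = 41.71 Ω.
Voltage divider with the loaded lower leg: V_out = 39.4 × 41.71/(28.3 + 41.71) = 39.4 × 0.5958 = 23.47 V.
(Unloaded it would be 25.2 V; the load pulls it down.)

V_out ≈ 23.5 V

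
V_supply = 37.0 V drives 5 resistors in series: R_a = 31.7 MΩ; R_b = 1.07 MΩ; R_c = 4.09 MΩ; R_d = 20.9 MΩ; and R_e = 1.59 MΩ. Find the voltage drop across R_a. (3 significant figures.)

V ≈ 19.8 V

ΣR = 31.7 + 1.07 + 4.09 + 20.9 + 1.59 = 59.35 MΩ.
By the voltage-divider rule, V = 37.0 × 31.70/59.35 = 19.76 V.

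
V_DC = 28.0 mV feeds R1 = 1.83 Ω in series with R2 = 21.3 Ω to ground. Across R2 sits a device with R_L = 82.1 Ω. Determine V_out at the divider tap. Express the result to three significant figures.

R2 ‖ R_L = (21.3 × 82.1)/(21.3 + 82.1) = 16.91 Ω.
Then V_out = V_DC · R2'/(R1 + R2') = 28.0 × 16.91/18.74 = 25.27 mV.
(Unloaded it would be 25.8 mV; the load pulls it down.)

V_out ≈ 25.3 mV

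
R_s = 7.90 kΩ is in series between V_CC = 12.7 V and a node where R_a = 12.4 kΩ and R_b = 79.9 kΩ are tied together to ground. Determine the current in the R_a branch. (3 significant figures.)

I ≈ 0.590 mA

Equivalent of the parallel group: R_p = 10.73 kΩ.
V_A = 12.7 × 10.73/18.63 = 7.316 V.
Branch current I = V_A/R_a = 7.316/12.4 = 0.5900 mA.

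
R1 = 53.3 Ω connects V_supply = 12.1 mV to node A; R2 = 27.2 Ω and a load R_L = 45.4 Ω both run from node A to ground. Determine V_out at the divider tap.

V_out ≈ 2.93 mV

First combine the lower leg with the load: R2 ‖ R_L = 17.01 Ω.
Then V_out = V_supply · R2'/(R1 + R2') = 12.1 × 17.01/70.31 = 2.927 mV.
(Unloaded it would be 4.09 mV; the load pulls it down.)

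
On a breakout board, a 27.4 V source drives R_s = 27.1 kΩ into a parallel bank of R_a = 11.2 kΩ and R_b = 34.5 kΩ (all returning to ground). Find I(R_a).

Parallel bank: R_p = 1/(1/11.2 + 1/34.5) = 8.455 kΩ.
Node voltage V_A = V_in · R_p/(R_s + R_p) = 27.4 × 0.2378 = 6.516 V.
Branch current I = V_A/R_a = 6.516/11.2 = 0.5818 mA.
(Check via current divider: I_total = 0.7706 mA; share G_k/ΣG = 0.7549 → same result.)

I ≈ 0.582 mA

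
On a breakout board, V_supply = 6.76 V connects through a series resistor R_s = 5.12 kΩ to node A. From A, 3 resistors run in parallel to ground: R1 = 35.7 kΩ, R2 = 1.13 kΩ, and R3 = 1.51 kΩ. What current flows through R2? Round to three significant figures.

I ≈ 0.660 mA

Equivalent of the parallel group: R_p = 0.6348 kΩ.
V_A = 6.76 × 0.6348/5.755 = 0.7457 V.
Branch current I = V_A/R2 = 0.7457/1.13 = 0.6599 mA.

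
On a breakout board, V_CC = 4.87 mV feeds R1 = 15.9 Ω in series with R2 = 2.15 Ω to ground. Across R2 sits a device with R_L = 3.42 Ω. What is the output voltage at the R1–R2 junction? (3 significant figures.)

V_out ≈ 0.373 mV

R2 ‖ R_L = (2.15 × 3.42)/(2.15 + 3.42) = 1.320 Ω.
Voltage divider with the loaded lower leg: V_out = 4.87 × 1.320/(15.9 + 1.320) = 4.87 × 0.07666 = 0.3733 mV.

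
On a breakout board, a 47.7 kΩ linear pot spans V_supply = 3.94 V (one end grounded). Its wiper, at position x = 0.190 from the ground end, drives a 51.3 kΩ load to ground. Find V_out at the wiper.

The pot divides into 38.64 kΩ above the wiper and 9.063 kΩ below.
(x·R_p) ‖ R_L = 7.702 kΩ.
Loaded-divider output: V_out = 3.94 × 0.1662 = 0.6549 V.
(Unloaded: V_out = x·V_supply = 0.749 V.)

V_out ≈ 0.655 V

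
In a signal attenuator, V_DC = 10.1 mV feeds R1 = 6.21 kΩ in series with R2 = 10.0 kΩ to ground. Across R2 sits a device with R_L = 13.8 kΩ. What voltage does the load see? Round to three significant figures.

The load sits in parallel with R2, giving an effective lower resistance R2' = R2·R_L/(R2+R_L) = 5.798 kΩ.
Then V_out = V_DC · R2'/(R1 + R2') = 10.1 × 5.798/12.01 = 4.877 mV.
(Unloaded it would be 6.23 mV; the load pulls it down.)

V_out ≈ 4.88 mV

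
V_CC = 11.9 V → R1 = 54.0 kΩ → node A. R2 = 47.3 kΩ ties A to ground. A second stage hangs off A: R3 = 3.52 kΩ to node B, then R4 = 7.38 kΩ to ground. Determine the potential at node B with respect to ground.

V_B ≈ 1.14 V

Node A sees R2 in parallel with the series input of stage 2, R3 + R4 = 10.90 kΩ.
R2 ‖ (R3+R4) = 8.859 kΩ.
So V_A = 11.9 × 0.1409 = 1.677 V.
Then the unloaded second divider: V_B = V_A × R4/(R3+R4) = 1.677 × 0.6771 = 1.135 V.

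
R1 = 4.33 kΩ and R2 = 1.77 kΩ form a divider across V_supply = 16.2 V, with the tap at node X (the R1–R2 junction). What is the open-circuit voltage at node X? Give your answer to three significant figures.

Open-circuit (no load on X): V_th = V_supply · R2/(R1 + R2) = 16.2 × 1.77/(4.330 + 1.77) = 4.701 V.

V_th ≈ 4.70 V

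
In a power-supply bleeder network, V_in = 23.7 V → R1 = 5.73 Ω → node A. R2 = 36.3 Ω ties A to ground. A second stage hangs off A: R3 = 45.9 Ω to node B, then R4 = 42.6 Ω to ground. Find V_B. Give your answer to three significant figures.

V_B ≈ 9.33 V

Looking into the second stage from A: R3 + R4 = 88.50 Ω appears in parallel with R2.
Effective lower resistance at A: R2 ‖ 88.50 = 25.74 Ω.
So V_A = 23.7 × 0.8179 = 19.38 V.
Stage 2 is unloaded, so V_B = V_A · R4/(R3+R4) = 19.38 × 42.6/88.50 = 9.331 V.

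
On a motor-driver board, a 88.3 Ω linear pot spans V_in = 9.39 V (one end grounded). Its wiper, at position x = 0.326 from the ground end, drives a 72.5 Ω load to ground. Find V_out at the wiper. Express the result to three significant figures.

V_out ≈ 2.41 V

The pot divides into 59.51 Ω above the wiper and 28.79 Ω below.
Lower segment in parallel with the load: 28.79 ‖ 72.5 = 20.60 Ω.
Then V_out = V_in · 20.60/(59.51 + 20.60) = 2.415 V.
(Unloaded: V_out = x·V_in = 3.06 V.)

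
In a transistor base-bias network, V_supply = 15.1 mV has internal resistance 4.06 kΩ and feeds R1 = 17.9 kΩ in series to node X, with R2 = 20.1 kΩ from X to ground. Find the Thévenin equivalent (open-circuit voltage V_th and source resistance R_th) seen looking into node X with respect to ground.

V_th ≈ 7.22 mV, R_th ≈ 10.5 kΩ

R1' = 4.06 + 17.9 = 21.96 kΩ (source resistance + R1).
With X open, the divider is unloaded: V_th = 15.1 × 20.1/42.06 = 7.216 mV.
Looking into X with the source shorted: R_th = R1'·R2/(R1'+R2) = 21.96 × 20.1/42.06 = 10.49 kΩ.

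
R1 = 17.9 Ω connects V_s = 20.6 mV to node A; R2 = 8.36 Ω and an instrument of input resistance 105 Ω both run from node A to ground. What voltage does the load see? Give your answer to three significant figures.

V_out ≈ 6.22 mV

The load sits in parallel with R2, giving an effective lower resistance R2' = R2·R_L/(R2+R_L) = 7.743 Ω.
Voltage divider with the loaded lower leg: V_out = 20.6 × 7.743/(17.9 + 7.743) = 20.6 × 0.3020 = 6.221 mV.
(Unloaded it would be 6.56 mV; the load pulls it down.)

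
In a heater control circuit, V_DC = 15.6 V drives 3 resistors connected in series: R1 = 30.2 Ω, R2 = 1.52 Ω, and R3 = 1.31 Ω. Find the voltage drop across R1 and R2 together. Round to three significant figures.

V ≈ 15.0 V

Series total: ΣR = 30.2 + 1.52 + 1.31 = 33.03 Ω.
R_{R1..R2} = 30.2 + 1.52 = 31.72 Ω.
V = V_DC · R/ΣR = 15.6 × 0.9603 = 14.98 V.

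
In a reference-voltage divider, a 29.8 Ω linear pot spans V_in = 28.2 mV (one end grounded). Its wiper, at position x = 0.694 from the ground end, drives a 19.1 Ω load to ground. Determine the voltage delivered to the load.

V_out ≈ 14.7 mV

The pot divides into 9.119 Ω above the wiper and 20.68 Ω below.
(x·R_p) ‖ R_L = 9.930 Ω.
V_out = 28.2 × 9.930/(9.119 + 9.930) = 14.70 mV.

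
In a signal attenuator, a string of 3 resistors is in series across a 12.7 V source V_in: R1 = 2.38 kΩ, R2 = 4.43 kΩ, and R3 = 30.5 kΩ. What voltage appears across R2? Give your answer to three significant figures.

V ≈ 1.51 V

Total series resistance ΣR = 2.38 + 4.43 + 30.5 = 37.31 kΩ.
V = V_in · R/ΣR = 12.7 × 0.1187 = 1.508 V.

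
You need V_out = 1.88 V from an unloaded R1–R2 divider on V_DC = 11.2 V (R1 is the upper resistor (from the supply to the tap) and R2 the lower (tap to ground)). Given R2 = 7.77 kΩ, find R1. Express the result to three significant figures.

R1 ≈ 38.5 kΩ

Required fraction k = V_out/V_DC = 0.1679.
Rearranging, R1 = R2·(1−k)/k = 7.77 × 4.957 = 38.52 kΩ.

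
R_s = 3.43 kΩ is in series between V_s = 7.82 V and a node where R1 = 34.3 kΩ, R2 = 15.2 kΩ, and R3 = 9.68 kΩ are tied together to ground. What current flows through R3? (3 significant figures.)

I ≈ 0.481 mA

Equivalent of the parallel group: R_p = 5.044 kΩ.
Node voltage V_A = V_s · R_p/(R_s + R_p) = 7.82 × 0.5952 = 4.655 V.
Branch current I = V_A/R3 = 4.655/9.68 = 0.4809 mA.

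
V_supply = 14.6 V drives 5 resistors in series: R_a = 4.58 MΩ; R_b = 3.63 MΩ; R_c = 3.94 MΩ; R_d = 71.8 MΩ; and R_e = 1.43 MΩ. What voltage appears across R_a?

V ≈ 0.783 V

Series total: ΣR = 4.58 + 3.63 + 3.94 + 71.8 + 1.43 = 85.38 MΩ.
V = V_supply · R/ΣR = 14.6 × 0.05364 = 0.7832 V.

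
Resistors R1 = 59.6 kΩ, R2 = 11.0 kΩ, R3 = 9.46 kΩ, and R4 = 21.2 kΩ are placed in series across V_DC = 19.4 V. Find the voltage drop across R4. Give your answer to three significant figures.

ΣR = 59.6 + 11.0 + 9.46 + 21.2 = 101.3 kΩ.
V = V_DC · R/ΣR = 19.4 × 0.2094 = 4.062 V.

V ≈ 4.06 V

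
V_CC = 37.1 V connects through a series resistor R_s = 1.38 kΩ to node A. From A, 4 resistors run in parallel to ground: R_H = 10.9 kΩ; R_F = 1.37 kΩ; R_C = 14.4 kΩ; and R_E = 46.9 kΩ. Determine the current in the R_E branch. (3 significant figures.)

Combine the parallel branches: R_p = (1/10.9 + 1/1.37 + 1/14.4 + 1/46.9)⁻¹ = 1.096 kΩ.
V_A = 37.1 × 1.096/2.476 = 16.42 V.
I(R_E) = V_A / R_E = 16.42/46.9 = 0.3501 mA.

I ≈ 0.350 mA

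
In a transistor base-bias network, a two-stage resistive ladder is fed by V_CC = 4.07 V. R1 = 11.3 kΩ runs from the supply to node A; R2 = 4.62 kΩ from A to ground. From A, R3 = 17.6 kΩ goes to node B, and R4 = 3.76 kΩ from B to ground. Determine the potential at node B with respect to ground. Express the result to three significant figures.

Node A sees R2 in parallel with the series input of stage 2, R3 + R4 = 21.36 kΩ.
Effective lower resistance at A: R2 ‖ 21.36 = 3.798 kΩ.
V_A = 4.07 × 3.798/(11.3 + 3.798) = 1.024 V.
Stage 2 is unloaded, so V_B = V_A · R4/(R3+R4) = 1.024 × 3.76/21.36 = 0.1802 V.

V_B ≈ 0.180 V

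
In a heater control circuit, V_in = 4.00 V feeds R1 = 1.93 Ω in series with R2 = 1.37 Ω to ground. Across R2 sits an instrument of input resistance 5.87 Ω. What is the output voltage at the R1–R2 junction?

First combine the lower leg with the load: R2 ‖ R_L = 1.111 Ω.
Voltage divider with the loaded lower leg: V_out = 4.00 × 1.111/(1.93 + 1.111) = 4.00 × 0.3653 = 1.461 V.
(Unloaded it would be 1.66 V; the load pulls it down.)

V_out ≈ 1.46 V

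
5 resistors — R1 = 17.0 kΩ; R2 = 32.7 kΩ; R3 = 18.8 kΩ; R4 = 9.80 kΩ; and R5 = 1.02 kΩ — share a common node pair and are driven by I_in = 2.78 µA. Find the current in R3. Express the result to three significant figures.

ΣG = 1/17.0 + 1/32.7 + 1/18.8 + 1/9.80 + 1/1.02 = 1.225.
Current divider: I(R3) = I_in · G_k/ΣG = 2.78 × (0.05319/1.225) = 2.78 × 0.04342 = 0.1207 µA.

I ≈ 0.121 µA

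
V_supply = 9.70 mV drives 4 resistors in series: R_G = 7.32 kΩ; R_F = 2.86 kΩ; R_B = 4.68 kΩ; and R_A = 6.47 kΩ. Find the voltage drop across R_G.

V ≈ 3.33 mV

Series total: ΣR = 7.32 + 2.86 + 4.68 + 6.47 = 21.33 kΩ.
Voltage divider: V = V_supply · (7.320 / 21.33) = 9.70 × 0.3432 = 3.329 mV.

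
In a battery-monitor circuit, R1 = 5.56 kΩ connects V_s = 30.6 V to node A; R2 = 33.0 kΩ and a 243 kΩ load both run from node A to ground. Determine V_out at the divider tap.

First combine the lower leg with the load: R2 ‖ R_L = 29.05 kΩ.
Then V_out = V_s · R2'/(R1 + R2') = 30.6 × 29.05/34.61 = 25.68 V.

V_out ≈ 25.7 V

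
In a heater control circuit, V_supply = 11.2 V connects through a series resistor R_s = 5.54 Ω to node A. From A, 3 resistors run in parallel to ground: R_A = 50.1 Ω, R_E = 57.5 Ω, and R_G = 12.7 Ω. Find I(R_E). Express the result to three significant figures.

Parallel bank: R_p = 1/(1/50.1 + 1/57.5 + 1/12.7) = 8.614 Ω.
Node voltage V_A = V_supply · R_p/(R_s + R_p) = 11.2 × 0.6086 = 6.816 V.
I(R_E) = V_A / R_E = 6.816/57.5 = 0.1185 A.

I ≈ 0.119 A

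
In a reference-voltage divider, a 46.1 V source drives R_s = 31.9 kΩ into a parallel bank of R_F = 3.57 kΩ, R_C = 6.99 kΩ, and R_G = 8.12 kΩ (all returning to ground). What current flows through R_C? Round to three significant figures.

I ≈ 0.358 mA

Parallel bank: R_p = 1/(1/3.57 + 1/6.99 + 1/8.12) = 1.830 kΩ.
V_A by voltage divider: V_A = 46.1 × 1.830/(31.9 + 1.830) = 2.502 V.
Branch current I = V_A/R_C = 2.502/6.99 = 0.3579 mA.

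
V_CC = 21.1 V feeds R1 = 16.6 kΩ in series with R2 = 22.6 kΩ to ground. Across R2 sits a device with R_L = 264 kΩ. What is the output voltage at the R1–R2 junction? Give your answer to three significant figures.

V_out ≈ 11.7 V

The load sits in parallel with R2, giving an effective lower resistance R2' = R2·R_L/(R2+R_L) = 20.82 kΩ.
Then V_out = V_CC · R2'/(R1 + R2') = 21.1 × 20.82/37.42 = 11.74 V.
(Unloaded it would be 12.2 V; the load pulls it down.)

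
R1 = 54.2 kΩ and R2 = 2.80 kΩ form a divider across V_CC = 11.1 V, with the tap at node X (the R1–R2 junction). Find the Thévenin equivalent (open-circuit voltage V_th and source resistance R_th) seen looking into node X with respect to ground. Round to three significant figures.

With X open, the divider is unloaded: V_th = 11.1 × 2.80/57.00 = 0.5453 V.
Looking into X with the source shorted: R_th = R1·R2/(R1+R2) = 54.20 × 2.80/57.00 = 2.662 kΩ.

V_th ≈ 0.545 V, R_th ≈ 2.66 kΩ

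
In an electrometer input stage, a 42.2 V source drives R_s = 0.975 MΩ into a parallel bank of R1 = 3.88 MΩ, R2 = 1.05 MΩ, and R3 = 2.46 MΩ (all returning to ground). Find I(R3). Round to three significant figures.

Equivalent of the parallel group: R_p = 0.6186 MΩ.
Node voltage V_A = V_supply · R_p/(R_s + R_p) = 42.2 × 0.3882 = 16.38 V.
Branch current I = V_A/R3 = 16.38/2.46 = 6.659 µA.
(Check via current divider: I_total = 26.48 µA; share G_k/ΣG = 0.2515 → same result.)

I ≈ 6.66 µA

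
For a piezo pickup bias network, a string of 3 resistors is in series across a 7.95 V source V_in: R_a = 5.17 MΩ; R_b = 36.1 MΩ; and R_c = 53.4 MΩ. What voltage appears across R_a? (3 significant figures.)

V ≈ 0.434 V

Series total: ΣR = 5.17 + 36.1 + 53.4 = 94.67 MΩ.
By the voltage-divider rule, V = 7.95 × 5.170/94.67 = 0.4342 V.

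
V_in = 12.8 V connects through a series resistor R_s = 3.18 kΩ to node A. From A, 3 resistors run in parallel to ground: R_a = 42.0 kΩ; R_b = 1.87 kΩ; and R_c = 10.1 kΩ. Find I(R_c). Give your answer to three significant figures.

Combine the parallel branches: R_p = (1/42.0 + 1/1.87 + 1/10.1)⁻¹ = 1.521 kΩ.
Node voltage V_A = V_in · R_p/(R_s + R_p) = 12.8 × 0.3235 = 4.141 V.
I(R_c) = V_A / R_c = 4.141/10.1 = 0.4100 mA.
(Check via current divider: I_total = 2.723 mA; share G_k/ΣG = 0.1506 → same result.)

I ≈ 0.410 mA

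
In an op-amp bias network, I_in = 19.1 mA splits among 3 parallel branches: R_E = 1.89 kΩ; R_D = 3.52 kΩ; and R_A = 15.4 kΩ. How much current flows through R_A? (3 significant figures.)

I ≈ 1.41 mA

ΣG = 1/1.89 + 1/3.52 + 1/15.4 = 0.8781.
By the current-divider rule, I = I_in · G_k/ΣG = 19.1 × 0.07395 = 1.412 mA.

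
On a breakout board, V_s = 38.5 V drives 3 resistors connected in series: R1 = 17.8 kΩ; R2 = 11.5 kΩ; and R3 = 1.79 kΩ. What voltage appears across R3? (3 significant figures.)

V ≈ 2.22 V

Series total: ΣR = 17.8 + 11.5 + 1.79 = 31.09 kΩ.
V = V_s · R/ΣR = 38.5 × 0.05757 = 2.217 V.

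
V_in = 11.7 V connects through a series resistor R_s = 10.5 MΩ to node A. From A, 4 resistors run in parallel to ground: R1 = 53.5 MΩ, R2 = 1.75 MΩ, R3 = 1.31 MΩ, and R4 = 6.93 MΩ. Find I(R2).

I ≈ 0.400 µA

Combine the parallel branches: R_p = (1/53.5 + 1/1.75 + 1/1.31 + 1/6.93)⁻¹ = 0.6677 MΩ.
V_A by voltage divider: V_A = 11.7 × 0.6677/(10.5 + 0.6677) = 0.6995 V.
Branch current I = V_A/R2 = 0.6995/1.75 = 0.3997 µA.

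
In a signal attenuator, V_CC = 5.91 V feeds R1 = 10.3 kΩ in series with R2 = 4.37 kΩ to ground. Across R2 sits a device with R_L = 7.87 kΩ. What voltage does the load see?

V_out ≈ 1.27 V

First combine the lower leg with the load: R2 ‖ R_L = 2.810 kΩ.
Voltage divider with the loaded lower leg: V_out = 5.91 × 2.810/(10.3 + 2.810) = 5.91 × 0.2143 = 1.267 V.
(Unloaded it would be 1.76 V; the load pulls it down.)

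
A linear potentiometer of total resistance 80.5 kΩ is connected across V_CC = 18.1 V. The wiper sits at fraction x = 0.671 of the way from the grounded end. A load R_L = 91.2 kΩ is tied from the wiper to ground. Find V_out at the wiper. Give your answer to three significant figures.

Split the track: R_lower = x·R_p = 54.02 kΩ, R_upper = (1−x)·R_p = 26.48 kΩ.
Lower segment in parallel with the load: 54.02 ‖ 91.2 = 33.92 kΩ.
V_out = 18.1 × 33.92/(26.48 + 33.92) = 10.16 V.

V_out ≈ 10.2 V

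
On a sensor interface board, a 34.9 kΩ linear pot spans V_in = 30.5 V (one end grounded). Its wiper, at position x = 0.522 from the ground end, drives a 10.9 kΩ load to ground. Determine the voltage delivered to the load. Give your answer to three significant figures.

V_out ≈ 8.85 V

Split the track: R_lower = x·R_p = 18.22 kΩ, R_upper = (1−x)·R_p = 16.68 kΩ.
Lower segment in parallel with the load: 18.22 ‖ 10.9 = 6.820 kΩ.
Then V_out = V_in · 6.820/(16.68 + 6.820) = 8.850 V.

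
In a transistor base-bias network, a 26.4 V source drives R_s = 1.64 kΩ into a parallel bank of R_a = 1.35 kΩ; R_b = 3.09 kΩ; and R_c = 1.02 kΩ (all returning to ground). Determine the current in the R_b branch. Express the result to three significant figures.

I ≈ 1.96 mA

Equivalent of the parallel group: R_p = 0.4891 kΩ.
V_A = 26.4 × 0.4891/2.129 = 6.064 V.
I(R_b) = V_A / R_b = 6.064/3.09 = 1.963 mA.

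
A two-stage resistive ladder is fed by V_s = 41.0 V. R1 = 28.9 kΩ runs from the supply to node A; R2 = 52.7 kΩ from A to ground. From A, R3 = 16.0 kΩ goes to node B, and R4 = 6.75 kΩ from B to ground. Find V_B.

V_B ≈ 4.32 V

Node A sees R2 in parallel with the series input of stage 2, R3 + R4 = 22.75 kΩ.
R2 ‖ (R3+R4) = 15.89 kΩ.
So V_A = 41.0 × 0.3548 = 14.55 V.
Then the unloaded second divider: V_B = V_A × R4/(R3+R4) = 14.55 × 0.2967 = 4.316 V.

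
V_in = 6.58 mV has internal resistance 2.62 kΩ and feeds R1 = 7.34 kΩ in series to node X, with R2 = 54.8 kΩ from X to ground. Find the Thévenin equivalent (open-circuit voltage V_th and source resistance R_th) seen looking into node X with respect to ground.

V_th ≈ 5.57 mV, R_th ≈ 8.43 kΩ

R1' = 2.62 + 7.34 = 9.960 kΩ (source resistance + R1).
Open-circuit (no load on X): V_th = V_in · R2/(R1' + R2) = 6.58 × 54.8/(9.960 + 54.8) = 5.568 mV.
Zeroing V_in shorts the top of R1' to ground, so R_th = R1' ‖ R2 = 8.428 kΩ.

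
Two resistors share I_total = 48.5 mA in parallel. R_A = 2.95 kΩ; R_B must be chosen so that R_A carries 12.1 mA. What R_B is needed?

Two-branch current divider: I_A = I_total · R_B/(R_A + R_B).
12.1/48.5 = R_B/(R_A + R_B) → R_B = R_A · (0.2495)/(1 − 0.2495) = 2.95 × 0.3324 = 0.9806 kΩ.

R_B ≈ 0.981 kΩ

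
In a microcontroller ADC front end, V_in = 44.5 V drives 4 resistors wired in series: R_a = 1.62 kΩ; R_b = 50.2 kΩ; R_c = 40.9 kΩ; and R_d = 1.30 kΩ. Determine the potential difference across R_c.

Total series resistance ΣR = 1.62 + 50.2 + 40.9 + 1.30 = 94.02 kΩ.
By the voltage-divider rule, V = 44.5 × 40.90/94.02 = 19.36 V.

V ≈ 19.4 V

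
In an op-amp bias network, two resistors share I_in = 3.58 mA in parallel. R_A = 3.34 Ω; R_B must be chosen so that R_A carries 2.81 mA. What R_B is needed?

The fraction through R_A equals R_B/(R_A+R_B).
2.81/3.58 = R_B/(R_A + R_B) → R_B = R_A · (0.7849)/(1 − 0.7849) = 3.34 × 3.649 = 12.19 Ω.

R_B ≈ 12.2 Ω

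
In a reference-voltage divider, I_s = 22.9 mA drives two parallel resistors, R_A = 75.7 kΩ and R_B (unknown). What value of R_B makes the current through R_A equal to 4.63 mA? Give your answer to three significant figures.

In a two-way split, I_A/I_s = R_B/(R_A + R_B).
With f = 0.2022, R_B = R_A · f/(1−f) = 75.7 × 0.2534 = 19.18 kΩ.

R_B ≈ 19.2 kΩ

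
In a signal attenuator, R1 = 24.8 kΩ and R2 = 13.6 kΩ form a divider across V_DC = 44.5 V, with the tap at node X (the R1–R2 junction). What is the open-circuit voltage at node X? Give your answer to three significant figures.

V_th ≈ 15.8 V

V_th is the unloaded tap voltage: V_DC · R2/(R1+R2) = 44.5 × 0.3542 = 15.76 V.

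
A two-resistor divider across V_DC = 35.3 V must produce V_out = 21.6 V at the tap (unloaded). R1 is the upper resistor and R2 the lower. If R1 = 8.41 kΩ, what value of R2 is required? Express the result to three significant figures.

R2 ≈ 13.3 kΩ

The divider ratio is R2/(R1+R2) = 21.6/35.3 = 0.6119.
Rearranging, R2 = R1·k/(1−k) = 8.41 × 1.577 = 13.26 kΩ.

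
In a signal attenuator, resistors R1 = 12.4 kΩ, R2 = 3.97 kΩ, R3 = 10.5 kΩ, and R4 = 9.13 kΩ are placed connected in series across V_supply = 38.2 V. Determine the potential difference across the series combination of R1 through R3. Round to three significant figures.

ΣR = 12.4 + 3.97 + 10.5 + 9.13 = 36.00 kΩ.
R_{R1..R3} = 12.4 + 3.97 + 10.5 = 26.87 kΩ.
By the voltage-divider rule, V = 38.2 × 26.87/36.00 = 28.51 V.

V ≈ 28.5 V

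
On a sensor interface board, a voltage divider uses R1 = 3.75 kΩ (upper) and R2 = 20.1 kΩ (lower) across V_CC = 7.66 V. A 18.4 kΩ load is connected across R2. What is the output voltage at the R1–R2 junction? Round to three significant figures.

The load sits in parallel with R2, giving an effective lower resistance R2' = R2·R_L/(R2+R_L) = 9.606 kΩ.
Voltage divider with the loaded lower leg: V_out = 7.66 × 9.606/(3.75 + 9.606) = 7.66 × 0.7192 = 5.509 V.
(Unloaded it would be 6.46 V; the load pulls it down.)

V_out ≈ 5.51 V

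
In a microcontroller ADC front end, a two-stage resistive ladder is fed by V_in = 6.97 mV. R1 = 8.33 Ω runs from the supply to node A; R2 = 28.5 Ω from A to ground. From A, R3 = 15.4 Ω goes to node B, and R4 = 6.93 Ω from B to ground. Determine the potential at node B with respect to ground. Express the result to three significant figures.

V_B ≈ 1.30 mV

The second stage (R3 + R4 = 22.33 Ω) loads node A in parallel with R2.
R2 ‖ (R3+R4) = 12.52 Ω.
V_A = 6.97 × 12.52/(8.33 + 12.52) = 4.185 mV.
Stage 2 is unloaded, so V_B = V_A · R4/(R3+R4) = 4.185 × 6.93/22.33 = 1.299 mV.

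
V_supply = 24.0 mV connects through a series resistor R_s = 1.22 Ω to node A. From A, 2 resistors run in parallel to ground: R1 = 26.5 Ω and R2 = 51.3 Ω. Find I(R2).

I ≈ 0.437 mA

Parallel bank: R_p = 1/(1/26.5 + 1/51.3) = 17.47 Ω.
V_A = 24.0 × 17.47/18.69 = 22.43 mV.
I(R2) = V_A / R2 = 22.43/51.3 = 0.4373 mA.
(Equivalently: I_total = 1.284 mA, then current-divider fraction G_k/ΣG = 0.3406.)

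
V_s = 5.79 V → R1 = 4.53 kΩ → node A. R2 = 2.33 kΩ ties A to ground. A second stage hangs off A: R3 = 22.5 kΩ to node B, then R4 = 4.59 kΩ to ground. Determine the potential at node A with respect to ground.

Node A sees R2 in parallel with the series input of stage 2, R3 + R4 = 27.09 kΩ.
Effective lower resistance at A: R2 ‖ 27.09 = 2.145 kΩ.
First divider: V_A = V_s · 2.145/(4.53 + 2.145) = 1.861 V.

V_A ≈ 1.86 V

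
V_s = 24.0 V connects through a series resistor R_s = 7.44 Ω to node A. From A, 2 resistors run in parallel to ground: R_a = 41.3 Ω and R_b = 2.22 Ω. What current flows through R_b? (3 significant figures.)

I ≈ 2.39 A

Equivalent of the parallel group: R_p = 2.107 Ω.
V_A by voltage divider: V_A = 24.0 × 2.107/(7.44 + 2.107) = 5.296 V.
I(R_b) = V_A / R_b = 5.296/2.22 = 2.386 A.
(Equivalently: I_total = 2.514 A, then current-divider fraction G_k/ΣG = 0.9490.)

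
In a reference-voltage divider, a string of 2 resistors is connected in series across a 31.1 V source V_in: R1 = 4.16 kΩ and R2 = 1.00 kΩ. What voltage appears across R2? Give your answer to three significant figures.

V ≈ 6.03 V

Total series resistance ΣR = 4.16 + 1.00 = 5.160 kΩ.
V = V_in · R/ΣR = 31.1 × 0.1938 = 6.027 V.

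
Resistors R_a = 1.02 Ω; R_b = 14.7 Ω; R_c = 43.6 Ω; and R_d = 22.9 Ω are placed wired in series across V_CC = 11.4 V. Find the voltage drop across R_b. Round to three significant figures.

V ≈ 2.04 V

ΣR = 1.02 + 14.7 + 43.6 + 22.9 = 82.22 Ω.
V = V_CC · R/ΣR = 11.4 × 0.1788 = 2.038 V.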